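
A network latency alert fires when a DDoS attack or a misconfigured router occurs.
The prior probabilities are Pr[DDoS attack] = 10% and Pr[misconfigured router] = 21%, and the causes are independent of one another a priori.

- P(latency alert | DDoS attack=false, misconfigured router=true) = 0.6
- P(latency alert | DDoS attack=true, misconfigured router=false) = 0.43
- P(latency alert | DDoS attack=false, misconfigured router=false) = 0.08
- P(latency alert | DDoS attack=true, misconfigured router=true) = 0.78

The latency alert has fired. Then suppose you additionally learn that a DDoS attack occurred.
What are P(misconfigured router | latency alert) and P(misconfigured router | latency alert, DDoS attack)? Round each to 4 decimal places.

P(latency alert) = 0.08·0.9·0.79 + 0.6·0.9·0.21 + 0.43·0.1·0.79 + 0.78·0.1·0.21 = 0.056880 + 0.113400 + 0.033970 + 0.016380 = 0.220630
The misconfigured router-present share is 0.113400 + 0.016380 = 0.129780.
Hence the posterior is 0.129780/0.220630 ≈ 0.5882.

Now condition on the additional information:
Enumerate both values of misconfigured router and weight by the priors:
  P(latency alert | DDoS attack) = 0.43·0.79 + 0.78·0.21
        = 0.339700 + 0.163800 = 0.503500
The terms with misconfigured router present sum to 0.163800, so
  P(misconfigured router | latency alert, DDoS attack) = 0.163800 / 0.503500 ≈ 0.3253

P(misconfigured router | latency alert) ≈ 0.5882; P(misconfigured router | latency alert, DDoS attack) ≈ 0.3253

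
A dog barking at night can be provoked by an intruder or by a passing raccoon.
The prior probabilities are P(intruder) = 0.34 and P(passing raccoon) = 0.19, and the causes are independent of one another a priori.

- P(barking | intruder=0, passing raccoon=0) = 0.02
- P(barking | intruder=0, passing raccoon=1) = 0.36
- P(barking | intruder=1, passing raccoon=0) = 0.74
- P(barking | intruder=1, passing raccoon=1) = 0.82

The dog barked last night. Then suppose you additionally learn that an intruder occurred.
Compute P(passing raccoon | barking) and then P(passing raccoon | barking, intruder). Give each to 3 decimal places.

P(passing raccoon | barking) ≈ 0.314; P(passing raccoon | barking, intruder) ≈ 0.206

Enumerate the 4 (intruder, passing raccoon) configurations and weight by the priors:
  P(barking) = 0.02×0.66×0.81 + 0.36×0.66×0.19 + 0.74×0.34×0.81 + 0.82×0.34×0.19
        = 0.010692 + 0.045144 + 0.203796 + 0.052972 = 0.312604
The terms with passing raccoon present sum to 0.098116, so
  P(passing raccoon | barking) = 0.098116 / 0.312604 ≈ 0.314

With the extra evidence:
Enumerate both values of passing raccoon and weight by the priors:
  P(barking | intruder) = 0.74×0.81 + 0.82×0.19
        = 0.599400 + 0.155800 = 0.755200
Keeping only the passing raccoon-present terms gives 0.155800, so
  P(passing raccoon | barking, intruder) = 0.155800 / 0.755200 ≈ 0.206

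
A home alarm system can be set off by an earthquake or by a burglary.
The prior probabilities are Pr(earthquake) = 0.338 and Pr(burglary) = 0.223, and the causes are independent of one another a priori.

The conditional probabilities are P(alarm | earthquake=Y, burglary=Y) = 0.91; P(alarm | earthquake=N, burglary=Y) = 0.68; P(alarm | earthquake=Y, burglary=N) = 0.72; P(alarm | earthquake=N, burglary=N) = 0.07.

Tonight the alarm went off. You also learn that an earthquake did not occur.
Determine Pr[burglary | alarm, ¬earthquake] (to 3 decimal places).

Pr[burglary | alarm, ¬earthquake] ≈ 0.736

Enumerate both values of burglary and weight by the priors:
  P(alarm | ¬earthquake) = 0.07·0.777 + 0.68·0.223
        = 0.054390 + 0.151640 = 0.206030
Keeping only the burglary-present terms gives 0.151640, so
  P(burglary | alarm, ¬earthquake) = 0.151640 / 0.206030 ≈ 0.736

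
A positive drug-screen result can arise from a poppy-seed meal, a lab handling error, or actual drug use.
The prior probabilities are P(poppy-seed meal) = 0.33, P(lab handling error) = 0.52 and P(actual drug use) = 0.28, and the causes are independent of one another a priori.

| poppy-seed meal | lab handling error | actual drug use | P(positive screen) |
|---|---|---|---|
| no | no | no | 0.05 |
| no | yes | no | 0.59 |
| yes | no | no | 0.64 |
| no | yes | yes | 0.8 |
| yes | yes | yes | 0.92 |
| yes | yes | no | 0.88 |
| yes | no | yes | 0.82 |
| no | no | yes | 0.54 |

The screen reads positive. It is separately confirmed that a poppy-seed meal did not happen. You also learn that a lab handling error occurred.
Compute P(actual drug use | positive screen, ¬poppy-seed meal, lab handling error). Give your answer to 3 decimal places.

P(actual drug use | positive screen, ¬poppy-seed meal, lab handling error) ≈ 0.345

P(positive screen | ¬poppy-seed meal, lab handling error) = 0.59·0.72 + 0.8·0.28 = 0.424800 + 0.224000 = 0.648800
Restricting to configurations with actual drug use present: 0.8·0.28 = 0.224000.
Hence the posterior is 0.224000/0.648800 ≈ 0.345.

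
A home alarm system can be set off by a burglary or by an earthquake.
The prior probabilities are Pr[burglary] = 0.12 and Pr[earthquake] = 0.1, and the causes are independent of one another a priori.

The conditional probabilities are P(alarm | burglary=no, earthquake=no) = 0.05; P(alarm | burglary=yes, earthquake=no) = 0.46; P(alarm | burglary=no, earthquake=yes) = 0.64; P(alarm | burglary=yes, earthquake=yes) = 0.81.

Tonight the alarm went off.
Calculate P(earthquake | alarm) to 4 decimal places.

By total probability over the 4 (burglary, earthquake) configurations:
  P(alarm) = 0.05×0.88×0.9 + 0.64×0.88×0.1 + 0.46×0.12×0.9 + 0.81×0.12×0.1
        = 0.039600 + 0.056320 + 0.049680 + 0.009720 = 0.155320
Keeping only the earthquake-present terms gives 0.066040, so
  P(earthquake | alarm) = 0.066040 / 0.155320 ≈ 0.4252

P(earthquake | alarm) ≈ 0.4252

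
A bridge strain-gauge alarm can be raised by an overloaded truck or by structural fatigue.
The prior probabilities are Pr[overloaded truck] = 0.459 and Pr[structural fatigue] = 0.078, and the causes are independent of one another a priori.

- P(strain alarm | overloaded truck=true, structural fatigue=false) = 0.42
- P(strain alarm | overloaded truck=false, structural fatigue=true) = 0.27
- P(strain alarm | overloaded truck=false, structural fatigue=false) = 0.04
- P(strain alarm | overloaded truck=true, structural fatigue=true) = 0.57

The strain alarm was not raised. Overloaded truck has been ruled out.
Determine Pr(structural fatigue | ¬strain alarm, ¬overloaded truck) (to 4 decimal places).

Weight on structural fatigue=true, given the evidence: 0.73*0.078 = 0.056940
Normalizer over all consistent configurations: 0.96*0.922 + 0.73*0.078 = 0.942060
P(structural fatigue | ¬strain alarm, ¬overloaded truck) = 0.056940/0.942060 ≈ 0.0604

Pr(structural fatigue | ¬strain alarm, ¬overloaded truck) ≈ 0.0604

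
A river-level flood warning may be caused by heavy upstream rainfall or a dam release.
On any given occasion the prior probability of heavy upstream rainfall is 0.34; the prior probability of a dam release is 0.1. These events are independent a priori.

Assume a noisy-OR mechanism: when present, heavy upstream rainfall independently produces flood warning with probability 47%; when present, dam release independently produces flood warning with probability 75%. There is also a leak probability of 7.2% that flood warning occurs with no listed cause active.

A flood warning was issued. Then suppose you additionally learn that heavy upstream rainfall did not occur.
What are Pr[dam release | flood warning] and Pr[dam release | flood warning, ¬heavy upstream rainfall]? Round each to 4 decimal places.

Pr[dam release | flood warning] ≈ 0.2888; Pr[dam release | flood warning, ¬heavy upstream rainfall] ≈ 0.5424

Under noisy-OR, P(flood warning | causes) = 1 − (1−0.072)·∏(1−qᵢ) over the active causes.
Sum P(flood warning|·) weighted by the priors over the 4 (heavy upstream rainfall, dam release) configurations:
  P(flood warning) = 0.072*0.66*0.9 + 0.768*0.66*0.1 + 0.50816*0.34*0.9 + 0.87704*0.34*0.1
        = 0.042768 + 0.050688 + 0.155497 + 0.029819 = 0.278772
Configurations with dam release contribute 0.080507, so
  P(dam release | flood warning) = 0.080507 / 0.278772 ≈ 0.2888

Now also conditioning on heavy upstream rainfall≠true:
Enumerate both values of dam release and weight by the priors:
  P(flood warning | ¬heavy upstream rainfall) = 0.072·0.9 + 0.768·0.1
        = 0.064800 + 0.076800 = 0.141600
Configurations with dam release contribute 0.076800, so
  P(dam release | flood warning, ¬heavy upstream rainfall) = 0.076800 / 0.141600 ≈ 0.5424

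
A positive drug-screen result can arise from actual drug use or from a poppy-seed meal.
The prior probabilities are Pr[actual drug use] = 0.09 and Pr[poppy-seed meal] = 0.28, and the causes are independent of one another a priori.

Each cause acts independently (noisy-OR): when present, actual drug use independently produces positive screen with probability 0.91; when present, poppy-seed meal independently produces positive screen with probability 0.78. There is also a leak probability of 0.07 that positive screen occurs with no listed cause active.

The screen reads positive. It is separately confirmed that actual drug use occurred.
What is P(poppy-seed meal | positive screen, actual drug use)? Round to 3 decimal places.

P(poppy-seed meal | positive screen, actual drug use) ≈ 0.294

Under noisy-OR, P(positive screen | causes) = 1 − (1−0.07)·∏(1−qᵢ) over the active causes.
P(positive screen | actual drug use) = 0.9163×0.72 + 0.981586×0.28 = 0.659736 + 0.274844 = 0.934580
Of this, 0.274844 comes from 0.981586×0.28 (the poppy-seed meal=true cases).
So P(poppy-seed meal | positive screen, actual drug use) = 0.274844/0.934580 ≈ 0.294.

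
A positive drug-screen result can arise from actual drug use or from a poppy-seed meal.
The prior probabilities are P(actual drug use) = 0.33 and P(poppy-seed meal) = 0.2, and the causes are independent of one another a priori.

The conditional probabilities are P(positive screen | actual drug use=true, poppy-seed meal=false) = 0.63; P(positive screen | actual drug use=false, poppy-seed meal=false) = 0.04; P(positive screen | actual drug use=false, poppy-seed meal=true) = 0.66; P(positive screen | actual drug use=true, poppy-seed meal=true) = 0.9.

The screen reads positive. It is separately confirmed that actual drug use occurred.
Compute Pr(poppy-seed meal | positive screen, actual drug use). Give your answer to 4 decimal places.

Pr(poppy-seed meal | positive screen, actual drug use) ≈ 0.2632

For the numerator, keep only poppy-seed meal=true terms: 0.9·0.2 = 0.180000
The normalizing constant is 0.63·0.8 + 0.9·0.2 = 0.684000
Posterior = 0.180000 / 0.684000 ≈ 0.2632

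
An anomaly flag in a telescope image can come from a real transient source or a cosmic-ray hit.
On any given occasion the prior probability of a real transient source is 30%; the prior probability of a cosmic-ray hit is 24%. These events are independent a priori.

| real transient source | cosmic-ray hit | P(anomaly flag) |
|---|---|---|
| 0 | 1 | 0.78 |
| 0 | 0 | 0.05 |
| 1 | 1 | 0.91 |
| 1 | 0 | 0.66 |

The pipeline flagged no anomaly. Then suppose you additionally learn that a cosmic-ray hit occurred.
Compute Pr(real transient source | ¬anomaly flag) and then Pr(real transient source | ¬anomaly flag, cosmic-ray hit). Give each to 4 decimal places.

Pr(real transient source | ¬anomaly flag) ≈ 0.1341; Pr(real transient source | ¬anomaly flag, cosmic-ray hit) ≈ 0.1492

For the numerator, keep only real transient source=true terms: 0.077520 + 0.006480 = 0.084000
Denominator P(¬anomaly flag): 0.95*0.7*0.76 + 0.22*0.7*0.24 + 0.34*0.3*0.76 + 0.09*0.3*0.24 = 0.626360
Posterior = 0.084000 / 0.626360 ≈ 0.1341

Now condition on the additional information:
Weight on real transient source=true, given the evidence: 0.09·0.3 = 0.027000
The normalizing constant is 0.22·0.7 + 0.09·0.3 = 0.181000
Posterior = 0.027000 / 0.181000 ≈ 0.1492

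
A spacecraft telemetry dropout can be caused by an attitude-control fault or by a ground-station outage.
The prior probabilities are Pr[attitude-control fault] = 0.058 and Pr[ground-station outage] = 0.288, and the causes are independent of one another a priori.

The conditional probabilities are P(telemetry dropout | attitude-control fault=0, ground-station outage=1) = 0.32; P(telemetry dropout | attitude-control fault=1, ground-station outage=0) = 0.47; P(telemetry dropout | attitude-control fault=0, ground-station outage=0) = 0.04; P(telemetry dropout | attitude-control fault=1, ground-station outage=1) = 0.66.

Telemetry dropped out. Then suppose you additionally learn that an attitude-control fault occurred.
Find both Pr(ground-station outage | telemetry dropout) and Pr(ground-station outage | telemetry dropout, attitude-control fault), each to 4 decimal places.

By total probability over the 4 (attitude-control fault, ground-station outage) configurations:
  P(telemetry dropout) = 0.04·0.942·0.712 + 0.32·0.942·0.288 + 0.47·0.058·0.712 + 0.66·0.058·0.288
        = 0.026828 + 0.086815 + 0.019409 + 0.011025 = 0.144077
The terms with ground-station outage present sum to 0.097840, so
  P(ground-station outage | telemetry dropout) = 0.097840 / 0.144077 ≈ 0.6791

Now condition on the additional information:
Numerator (weight on configurations with ground-station outage): 0.66×0.288 = 0.190080
The normalizing constant is 0.47×0.712 + 0.66×0.288 = 0.524720
P(ground-station outage | telemetry dropout, attitude-control fault) = 0.190080/0.524720 ≈ 0.3623
— attitude-control fault explains away the evidence for ground-station outage.

Pr(ground-station outage | telemetry dropout) ≈ 0.6791; Pr(ground-station outage | telemetry dropout, attitude-control fault) ≈ 0.3623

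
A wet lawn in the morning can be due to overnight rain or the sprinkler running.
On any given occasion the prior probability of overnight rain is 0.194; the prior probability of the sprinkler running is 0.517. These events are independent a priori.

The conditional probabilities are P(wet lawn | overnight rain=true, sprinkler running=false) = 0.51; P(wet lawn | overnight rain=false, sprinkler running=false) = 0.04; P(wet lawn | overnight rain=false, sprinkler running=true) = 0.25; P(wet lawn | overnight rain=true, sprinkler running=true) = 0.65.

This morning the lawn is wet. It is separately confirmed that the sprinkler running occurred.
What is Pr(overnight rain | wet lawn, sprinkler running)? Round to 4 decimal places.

Enumerate both values of overnight rain and weight by the priors:
  P(wet lawn | sprinkler running) = 0.25×0.806 + 0.65×0.194
        = 0.201500 + 0.126100 = 0.327600
Configurations with overnight rain contribute 0.126100, so
  P(overnight rain | wet lawn, sprinkler running) = 0.126100 / 0.327600 ≈ 0.3849

Pr(overnight rain | wet lawn, sprinkler running) ≈ 0.3849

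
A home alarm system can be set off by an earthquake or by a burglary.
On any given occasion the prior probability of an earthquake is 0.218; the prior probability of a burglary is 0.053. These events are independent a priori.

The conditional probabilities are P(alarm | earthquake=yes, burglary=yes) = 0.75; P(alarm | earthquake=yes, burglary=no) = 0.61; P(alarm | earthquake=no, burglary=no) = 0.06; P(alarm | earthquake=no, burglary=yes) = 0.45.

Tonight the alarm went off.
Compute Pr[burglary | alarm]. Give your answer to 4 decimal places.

Pr[burglary | alarm] ≈ 0.1382

Sum P(alarm|·) weighted by the priors over the 4 (earthquake, burglary) configurations:
  P(alarm) = 0.06×0.782×0.947 + 0.45×0.782×0.053 + 0.61×0.218×0.947 + 0.75×0.218×0.053
        = 0.044433 + 0.018651 + 0.125932 + 0.008665 = 0.197681
Keeping only the burglary-present terms gives 0.027316, so
  P(burglary | alarm) = 0.027316 / 0.197681 ≈ 0.1382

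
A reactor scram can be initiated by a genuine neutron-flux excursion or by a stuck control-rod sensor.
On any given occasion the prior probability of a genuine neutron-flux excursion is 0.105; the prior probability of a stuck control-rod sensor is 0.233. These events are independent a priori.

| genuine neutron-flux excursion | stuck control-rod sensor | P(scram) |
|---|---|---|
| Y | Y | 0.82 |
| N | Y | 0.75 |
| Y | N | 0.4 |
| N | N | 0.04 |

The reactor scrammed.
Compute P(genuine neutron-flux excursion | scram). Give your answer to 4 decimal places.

P(genuine neutron-flux excursion | scram) ≈ 0.2214

For the numerator, keep only genuine neutron-flux excursion=true terms: 0.032214 + 0.020061 = 0.052275
Normalizer over all consistent configurations: 0.04*0.895*0.767 + 0.75*0.895*0.233 + 0.4*0.105*0.767 + 0.82*0.105*0.233 = 0.236135
P(genuine neutron-flux excursion | scram) = 0.052275/0.236135 ≈ 0.2214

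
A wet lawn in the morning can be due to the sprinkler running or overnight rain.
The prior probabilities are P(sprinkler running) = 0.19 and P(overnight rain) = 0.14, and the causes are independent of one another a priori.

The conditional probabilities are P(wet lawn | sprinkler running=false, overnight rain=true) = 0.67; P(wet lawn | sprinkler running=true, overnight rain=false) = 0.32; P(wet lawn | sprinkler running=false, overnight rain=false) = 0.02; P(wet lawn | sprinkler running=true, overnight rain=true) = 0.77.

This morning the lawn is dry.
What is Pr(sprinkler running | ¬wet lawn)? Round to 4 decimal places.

Pr(sprinkler running | ¬wet lawn) ≈ 0.1400

For the numerator, keep only sprinkler running=true terms: 0.111112 + 0.006118 = 0.117230
The normalizing constant is 0.98*0.81*0.86 + 0.33*0.81*0.14 + 0.68*0.19*0.86 + 0.23*0.19*0.14 = 0.837320
Posterior = 0.117230 / 0.837320 ≈ 0.1400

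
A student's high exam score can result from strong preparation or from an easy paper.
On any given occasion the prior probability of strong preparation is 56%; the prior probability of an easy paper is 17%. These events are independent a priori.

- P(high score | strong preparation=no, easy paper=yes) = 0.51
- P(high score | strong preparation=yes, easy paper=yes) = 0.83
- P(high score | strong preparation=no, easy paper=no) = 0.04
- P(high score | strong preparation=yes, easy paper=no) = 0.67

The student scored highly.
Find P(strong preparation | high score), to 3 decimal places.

P(strong preparation | high score) ≈ 0.881

By total probability over the 4 (strong preparation, easy paper) configurations:
  P(high score) = 0.04*0.44*0.83 + 0.51*0.44*0.17 + 0.67*0.56*0.83 + 0.83*0.56*0.17
        = 0.014608 + 0.038148 + 0.311416 + 0.079016 = 0.443188
Keeping only the strong preparation-present terms gives 0.390432, so
  P(strong preparation | high score) = 0.390432 / 0.443188 ≈ 0.881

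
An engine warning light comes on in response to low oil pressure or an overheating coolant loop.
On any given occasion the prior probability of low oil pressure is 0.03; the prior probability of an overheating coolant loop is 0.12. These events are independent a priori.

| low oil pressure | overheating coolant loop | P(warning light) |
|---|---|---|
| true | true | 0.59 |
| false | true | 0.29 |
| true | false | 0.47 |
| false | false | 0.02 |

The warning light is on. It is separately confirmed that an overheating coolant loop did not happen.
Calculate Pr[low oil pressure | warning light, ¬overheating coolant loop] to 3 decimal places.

By total probability over both values of low oil pressure:
  P(warning light | ¬overheating coolant loop) = 0.02×0.97 + 0.47×0.03
        = 0.019400 + 0.014100 = 0.033500
Configurations with low oil pressure contribute 0.014100, so
  P(low oil pressure | warning light, ¬overheating coolant loop) = 0.014100 / 0.033500 ≈ 0.421

Pr[low oil pressure | warning light, ¬overheating coolant loop] ≈ 0.421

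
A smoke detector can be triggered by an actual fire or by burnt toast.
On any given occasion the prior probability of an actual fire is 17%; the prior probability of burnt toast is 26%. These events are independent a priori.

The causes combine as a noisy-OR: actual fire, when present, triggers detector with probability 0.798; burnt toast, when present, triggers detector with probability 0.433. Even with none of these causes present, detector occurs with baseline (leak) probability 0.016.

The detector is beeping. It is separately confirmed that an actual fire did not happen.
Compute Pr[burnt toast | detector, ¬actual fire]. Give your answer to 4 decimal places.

Under noisy-OR, P(detector | causes) = 1 − (1−0.016)·∏(1−qᵢ) over the active causes.
P(detector | ¬actual fire) = 0.016·0.74 + 0.442072·0.26 = 0.011840 + 0.114939 = 0.126779
Of this, 0.114939 comes from 0.442072·0.26 (the burnt toast=true cases).
So P(burnt toast | detector, ¬actual fire) = 0.114939/0.126779 ≈ 0.9066.

Pr[burnt toast | detector, ¬actual fire] ≈ 0.9066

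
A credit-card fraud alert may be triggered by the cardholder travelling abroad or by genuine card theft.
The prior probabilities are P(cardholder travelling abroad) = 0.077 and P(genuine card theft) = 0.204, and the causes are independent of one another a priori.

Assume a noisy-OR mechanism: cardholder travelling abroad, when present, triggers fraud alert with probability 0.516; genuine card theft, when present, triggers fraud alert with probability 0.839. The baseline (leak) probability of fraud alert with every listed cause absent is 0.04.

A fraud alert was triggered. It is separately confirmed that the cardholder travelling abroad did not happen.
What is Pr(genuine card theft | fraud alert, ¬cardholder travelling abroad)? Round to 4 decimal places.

Under noisy-OR, P(fraud alert | causes) = 1 − (1−0.04)·∏(1−qᵢ) over the active causes.
Sum P(fraud alert|·) weighted by the priors over both values of genuine card theft:
  P(fraud alert | ¬cardholder travelling abroad) = 0.04×0.796 + 0.84544×0.204
        = 0.031840 + 0.172470 = 0.204310
The terms with genuine card theft present sum to 0.172470, so
  P(genuine card theft | fraud alert, ¬cardholder travelling abroad) = 0.172470 / 0.204310 ≈ 0.8442

Pr(genuine card theft | fraud alert, ¬cardholder travelling abroad) ≈ 0.8442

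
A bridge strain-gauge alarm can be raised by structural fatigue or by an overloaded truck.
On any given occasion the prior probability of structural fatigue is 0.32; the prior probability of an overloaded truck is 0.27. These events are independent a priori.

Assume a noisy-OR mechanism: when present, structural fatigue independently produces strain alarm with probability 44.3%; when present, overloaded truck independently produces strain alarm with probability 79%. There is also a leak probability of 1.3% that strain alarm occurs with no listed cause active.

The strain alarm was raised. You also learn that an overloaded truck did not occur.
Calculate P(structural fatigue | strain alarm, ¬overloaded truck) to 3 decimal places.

P(structural fatigue | strain alarm, ¬overloaded truck) ≈ 0.942

Under noisy-OR, P(strain alarm | causes) = 1 − (1−0.013)·∏(1−qᵢ) over the active causes.
By total probability over both values of structural fatigue:
  P(strain alarm | ¬overloaded truck) = 0.013·0.68 + 0.450241·0.32
        = 0.008840 + 0.144077 = 0.152917
Configurations with structural fatigue contribute 0.144077, so
  P(structural fatigue | strain alarm, ¬overloaded truck) = 0.144077 / 0.152917 ≈ 0.942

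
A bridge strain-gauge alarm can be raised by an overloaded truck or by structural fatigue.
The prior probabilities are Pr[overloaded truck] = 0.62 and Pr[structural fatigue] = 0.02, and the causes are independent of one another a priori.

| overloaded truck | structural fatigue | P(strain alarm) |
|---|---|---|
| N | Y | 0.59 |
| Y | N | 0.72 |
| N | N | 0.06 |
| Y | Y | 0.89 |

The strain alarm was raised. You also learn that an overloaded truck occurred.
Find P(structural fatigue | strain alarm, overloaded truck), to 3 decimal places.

P(structural fatigue | strain alarm, overloaded truck) ≈ 0.025

P(strain alarm | overloaded truck) = 0.72*0.98 + 0.89*0.02 = 0.705600 + 0.017800 = 0.723400
Of this, 0.017800 comes from 0.89*0.02 (the structural fatigue=true cases).
So P(structural fatigue | strain alarm, overloaded truck) = 0.017800/0.723400 ≈ 0.025.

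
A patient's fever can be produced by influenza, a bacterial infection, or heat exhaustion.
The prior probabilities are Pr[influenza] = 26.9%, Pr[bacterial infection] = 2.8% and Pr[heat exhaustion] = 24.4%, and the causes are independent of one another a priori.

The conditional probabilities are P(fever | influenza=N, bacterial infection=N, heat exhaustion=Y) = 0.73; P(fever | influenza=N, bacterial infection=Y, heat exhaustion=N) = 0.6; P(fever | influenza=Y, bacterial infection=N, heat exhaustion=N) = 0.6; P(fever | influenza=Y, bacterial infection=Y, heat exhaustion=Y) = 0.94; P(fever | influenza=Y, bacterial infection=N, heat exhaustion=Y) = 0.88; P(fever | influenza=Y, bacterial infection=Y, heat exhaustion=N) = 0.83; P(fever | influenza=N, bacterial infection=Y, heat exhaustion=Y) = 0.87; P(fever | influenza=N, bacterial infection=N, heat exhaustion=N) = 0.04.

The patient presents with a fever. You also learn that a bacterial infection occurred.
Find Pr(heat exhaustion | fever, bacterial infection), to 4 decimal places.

Pr(heat exhaustion | fever, bacterial infection) ≈ 0.3024

Sum P(fever|·) weighted by the priors over the 4 (influenza, heat exhaustion) configurations:
  P(fever | bacterial infection) = 0.6·0.731·0.756 + 0.87·0.731·0.244 + 0.83·0.269·0.756 + 0.94·0.269·0.244
        = 0.331582 + 0.155177 + 0.168792 + 0.061698 = 0.717249
Configurations with heat exhaustion contribute 0.216875, so
  P(heat exhaustion | fever, bacterial infection) = 0.216875 / 0.717249 ≈ 0.3024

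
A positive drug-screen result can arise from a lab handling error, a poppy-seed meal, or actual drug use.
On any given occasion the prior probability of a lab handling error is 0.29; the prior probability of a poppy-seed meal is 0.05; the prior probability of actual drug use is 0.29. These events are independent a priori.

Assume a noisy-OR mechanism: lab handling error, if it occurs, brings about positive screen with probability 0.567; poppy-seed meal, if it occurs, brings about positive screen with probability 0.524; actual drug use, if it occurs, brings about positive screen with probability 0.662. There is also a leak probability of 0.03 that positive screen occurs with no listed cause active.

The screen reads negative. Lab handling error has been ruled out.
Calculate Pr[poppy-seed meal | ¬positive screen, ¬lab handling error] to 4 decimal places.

Under noisy-OR, P(positive screen | causes) = 1 − (1−0.03)·∏(1−qᵢ) over the active causes.
P(¬positive screen | ¬lab handling error) = 0.97*0.95*0.71 + 0.32786*0.95*0.29 + 0.46172*0.05*0.71 + 0.156061*0.05*0.29 = 0.654265 + 0.090325 + 0.016391 + 0.002263 = 0.763244
Of this, 0.018654 comes from 0.016391 + 0.002263 (the poppy-seed meal=true cases).
P(poppy-seed meal | ¬positive screen, ¬lab handling error) = 0.018654 / 0.763244 ≈ 0.0244

Pr[poppy-seed meal | ¬positive screen, ¬lab handling error] ≈ 0.0244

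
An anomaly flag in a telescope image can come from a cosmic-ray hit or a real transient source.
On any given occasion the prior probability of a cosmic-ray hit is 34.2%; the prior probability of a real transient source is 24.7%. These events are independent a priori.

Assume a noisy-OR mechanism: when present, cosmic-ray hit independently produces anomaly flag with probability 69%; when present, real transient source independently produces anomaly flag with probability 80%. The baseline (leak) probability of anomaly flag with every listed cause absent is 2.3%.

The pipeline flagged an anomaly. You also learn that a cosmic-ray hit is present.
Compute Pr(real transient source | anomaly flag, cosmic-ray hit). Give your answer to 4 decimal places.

Pr(real transient source | anomaly flag, cosmic-ray hit) ≈ 0.3065

Under noisy-OR, P(anomaly flag | causes) = 1 − (1−0.023)·∏(1−qᵢ) over the active causes.
By total probability over both values of real transient source:
  P(anomaly flag | cosmic-ray hit) = 0.69713*0.753 + 0.939426*0.247
        = 0.524939 + 0.232038 = 0.756977
The terms with real transient source present sum to 0.232038, so
  P(real transient source | anomaly flag, cosmic-ray hit) = 0.232038 / 0.756977 ≈ 0.3065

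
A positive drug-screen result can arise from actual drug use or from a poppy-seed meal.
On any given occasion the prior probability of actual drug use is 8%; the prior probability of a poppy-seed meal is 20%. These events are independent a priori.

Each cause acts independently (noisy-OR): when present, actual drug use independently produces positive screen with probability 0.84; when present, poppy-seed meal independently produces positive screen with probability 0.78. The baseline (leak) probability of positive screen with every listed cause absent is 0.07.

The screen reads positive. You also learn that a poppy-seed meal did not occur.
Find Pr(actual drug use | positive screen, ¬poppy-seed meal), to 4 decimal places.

Under noisy-OR, P(positive screen | causes) = 1 − (1−0.07)·∏(1−qᵢ) over the active causes.
Weight on actual drug use=true, given the evidence: 0.8512*0.08 = 0.068096
Denominator P(positive screen | ¬poppy-seed meal): 0.07*0.92 + 0.8512*0.08 = 0.132496
P(actual drug use | positive screen, ¬poppy-seed meal) = 0.068096/0.132496 ≈ 0.5139

Pr(actual drug use | positive screen, ¬poppy-seed meal) ≈ 0.5139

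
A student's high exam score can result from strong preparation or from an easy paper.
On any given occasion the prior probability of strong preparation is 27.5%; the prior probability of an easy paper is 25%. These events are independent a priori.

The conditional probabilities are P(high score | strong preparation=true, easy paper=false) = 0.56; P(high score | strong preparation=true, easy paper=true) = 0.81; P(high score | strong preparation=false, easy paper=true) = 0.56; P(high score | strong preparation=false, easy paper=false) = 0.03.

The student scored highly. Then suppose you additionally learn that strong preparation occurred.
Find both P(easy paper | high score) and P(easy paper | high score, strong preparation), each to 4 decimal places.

Enumerate the 4 (strong preparation, easy paper) configurations and weight by the priors:
  P(high score) = 0.03×0.725×0.75 + 0.56×0.725×0.25 + 0.56×0.275×0.75 + 0.81×0.275×0.25
        = 0.016313 + 0.101500 + 0.115500 + 0.055688 = 0.289001
Keeping only the easy paper-present terms gives 0.157188, so
  P(easy paper | high score) = 0.157188 / 0.289001 ≈ 0.5439

With the extra evidence:
For the numerator, keep only easy paper=true terms: 0.81×0.25 = 0.202500
Denominator P(high score | strong preparation): 0.56×0.75 + 0.81×0.25 = 0.622500
P(easy paper | high score, strong preparation) = 0.202500/0.622500 ≈ 0.3253

P(easy paper | high score) ≈ 0.5439; P(easy paper | high score, strong preparation) ≈ 0.3253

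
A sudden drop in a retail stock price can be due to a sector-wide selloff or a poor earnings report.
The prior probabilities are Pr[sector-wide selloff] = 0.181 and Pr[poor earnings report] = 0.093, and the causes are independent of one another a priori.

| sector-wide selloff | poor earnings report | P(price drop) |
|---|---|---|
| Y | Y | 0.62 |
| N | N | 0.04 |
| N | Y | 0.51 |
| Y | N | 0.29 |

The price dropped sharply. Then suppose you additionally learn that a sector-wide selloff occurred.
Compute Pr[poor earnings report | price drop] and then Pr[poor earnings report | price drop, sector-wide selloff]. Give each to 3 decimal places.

Sum P(price drop|·) weighted by the priors over the 4 (sector-wide selloff, poor earnings report) configurations:
  P(price drop) = 0.04×0.819×0.907 + 0.51×0.819×0.093 + 0.29×0.181×0.907 + 0.62×0.181×0.093
        = 0.029713 + 0.038845 + 0.047608 + 0.010436 = 0.126602
The terms with poor earnings report present sum to 0.049281, so
  P(poor earnings report | price drop) = 0.049281 / 0.126602 ≈ 0.389

Now condition on the additional information:
Sum P(price drop|·) weighted by the priors over both values of poor earnings report:
  P(price drop | sector-wide selloff) = 0.29·0.907 + 0.62·0.093
        = 0.263030 + 0.057660 = 0.320690
Configurations with poor earnings report contribute 0.057660, so
  P(poor earnings report | price drop, sector-wide selloff) = 0.057660 / 0.320690 ≈ 0.180

Pr[poor earnings report | price drop] ≈ 0.389; Pr[poor earnings report | price drop, sector-wide selloff] ≈ 0.180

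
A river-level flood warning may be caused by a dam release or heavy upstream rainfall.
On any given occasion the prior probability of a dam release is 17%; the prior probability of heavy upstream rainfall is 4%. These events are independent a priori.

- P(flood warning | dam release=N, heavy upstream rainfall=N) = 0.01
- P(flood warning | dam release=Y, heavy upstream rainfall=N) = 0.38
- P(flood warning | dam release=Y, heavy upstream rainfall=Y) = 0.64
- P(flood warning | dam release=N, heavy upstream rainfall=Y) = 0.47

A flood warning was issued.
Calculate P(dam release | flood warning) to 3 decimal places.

Sum P(flood warning|·) weighted by the priors over the 4 (dam release, heavy upstream rainfall) configurations:
  P(flood warning) = 0.01*0.83*0.96 + 0.47*0.83*0.04 + 0.38*0.17*0.96 + 0.64*0.17*0.04
        = 0.007968 + 0.015604 + 0.062016 + 0.004352 = 0.089940
Configurations with dam release contribute 0.066368, so
  P(dam release | flood warning) = 0.066368 / 0.089940 ≈ 0.738

P(dam release | flood warning) ≈ 0.738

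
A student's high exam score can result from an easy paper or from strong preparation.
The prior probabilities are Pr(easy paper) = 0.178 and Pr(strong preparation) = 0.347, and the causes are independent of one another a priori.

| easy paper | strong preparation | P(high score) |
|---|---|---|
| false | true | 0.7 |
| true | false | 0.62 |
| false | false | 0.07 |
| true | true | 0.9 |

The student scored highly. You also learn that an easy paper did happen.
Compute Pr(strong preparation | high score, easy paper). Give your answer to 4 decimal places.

Weight on strong preparation=true, given the evidence: 0.9·0.347 = 0.312300
Denominator P(high score | easy paper): 0.62·0.653 + 0.9·0.347 = 0.717160
Posterior = 0.312300 / 0.717160 ≈ 0.4355

Pr(strong preparation | high score, easy paper) ≈ 0.4355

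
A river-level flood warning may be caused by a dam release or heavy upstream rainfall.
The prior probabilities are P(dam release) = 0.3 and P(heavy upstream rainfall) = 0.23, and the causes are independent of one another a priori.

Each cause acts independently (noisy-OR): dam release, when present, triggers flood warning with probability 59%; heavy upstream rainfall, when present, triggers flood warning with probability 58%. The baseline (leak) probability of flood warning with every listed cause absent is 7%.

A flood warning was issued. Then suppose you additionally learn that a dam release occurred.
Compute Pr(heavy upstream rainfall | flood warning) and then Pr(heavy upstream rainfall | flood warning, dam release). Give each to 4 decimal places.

Under noisy-OR, P(flood warning | causes) = 1 − (1−0.07)·∏(1−qᵢ) over the active causes.
P(flood warning) = 0.07*0.7*0.77 + 0.6094*0.7*0.23 + 0.6187*0.3*0.77 + 0.839854*0.3*0.23 = 0.037730 + 0.098113 + 0.142920 + 0.057950 = 0.336713
Restricting to configurations with heavy upstream rainfall present: 0.098113 + 0.057950 = 0.156063.
So P(heavy upstream rainfall | flood warning) = 0.156063/0.336713 ≈ 0.4635.

Now also conditioning on dam release=true:
By total probability over both values of heavy upstream rainfall:
  P(flood warning | dam release) = 0.6187×0.77 + 0.839854×0.23
        = 0.476399 + 0.193166 = 0.669565
Configurations with heavy upstream rainfall contribute 0.193166, so
  P(heavy upstream rainfall | flood warning, dam release) = 0.193166 / 0.669565 ≈ 0.2885

Pr(heavy upstream rainfall | flood warning) ≈ 0.4635; Pr(heavy upstream rainfall | flood warning, dam release) ≈ 0.2885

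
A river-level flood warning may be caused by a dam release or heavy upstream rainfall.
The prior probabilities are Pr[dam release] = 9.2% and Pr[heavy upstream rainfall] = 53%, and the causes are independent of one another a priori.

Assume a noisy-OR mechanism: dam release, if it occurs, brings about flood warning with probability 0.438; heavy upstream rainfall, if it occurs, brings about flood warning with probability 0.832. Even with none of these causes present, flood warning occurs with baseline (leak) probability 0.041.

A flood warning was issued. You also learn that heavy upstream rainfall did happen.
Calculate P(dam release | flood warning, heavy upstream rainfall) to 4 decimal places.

Under noisy-OR, P(flood warning | causes) = 1 − (1−0.041)·∏(1−qᵢ) over the active causes.
For the numerator, keep only dam release=true terms: 0.909455*0.092 = 0.083670
The normalizing constant is 0.838888*0.908 + 0.909455*0.092 = 0.845380
Posterior = 0.083670 / 0.845380 ≈ 0.0990

P(dam release | flood warning, heavy upstream rainfall) ≈ 0.0990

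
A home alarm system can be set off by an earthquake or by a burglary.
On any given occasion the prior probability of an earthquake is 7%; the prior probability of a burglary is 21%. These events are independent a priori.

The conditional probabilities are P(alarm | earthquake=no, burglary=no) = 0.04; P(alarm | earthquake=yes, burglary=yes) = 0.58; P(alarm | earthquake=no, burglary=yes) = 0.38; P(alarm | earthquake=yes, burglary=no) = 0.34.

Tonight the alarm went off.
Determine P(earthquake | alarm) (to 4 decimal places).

P(earthquake | alarm) ≈ 0.2087

Weight on earthquake=true, given the evidence: 0.018802 + 0.008526 = 0.027328
The normalizing constant is 0.04*0.93*0.79 + 0.38*0.93*0.21 + 0.34*0.07*0.79 + 0.58*0.07*0.21 = 0.130930
Posterior = 0.027328 / 0.130930 ≈ 0.2087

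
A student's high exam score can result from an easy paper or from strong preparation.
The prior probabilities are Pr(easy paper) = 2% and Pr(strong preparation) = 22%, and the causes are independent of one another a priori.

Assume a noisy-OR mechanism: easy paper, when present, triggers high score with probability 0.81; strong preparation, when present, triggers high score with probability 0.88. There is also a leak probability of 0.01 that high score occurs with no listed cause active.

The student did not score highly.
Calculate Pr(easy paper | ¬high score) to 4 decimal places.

Under noisy-OR, P(high score | causes) = 1 − (1−0.01)·∏(1−qᵢ) over the active causes.
Sum P(¬high score|·) weighted by the priors over the 4 (easy paper, strong preparation) configurations:
  P(¬high score) = 0.99×0.98×0.78 + 0.1188×0.98×0.22 + 0.1881×0.02×0.78 + 0.022572×0.02×0.22
        = 0.756756 + 0.025613 + 0.002934 + 0.000099 = 0.785402
Configurations with easy paper contribute 0.003033, so
  P(easy paper | ¬high score) = 0.003033 / 0.785402 ≈ 0.0039

Pr(easy paper | ¬high score) ≈ 0.0039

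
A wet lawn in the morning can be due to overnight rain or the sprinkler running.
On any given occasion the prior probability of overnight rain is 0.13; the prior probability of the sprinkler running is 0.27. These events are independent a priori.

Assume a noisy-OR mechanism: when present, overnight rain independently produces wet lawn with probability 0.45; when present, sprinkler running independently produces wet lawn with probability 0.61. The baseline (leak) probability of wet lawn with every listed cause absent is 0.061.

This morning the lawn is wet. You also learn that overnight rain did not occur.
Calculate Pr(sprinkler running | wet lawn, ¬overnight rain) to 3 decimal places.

Pr(sprinkler running | wet lawn, ¬overnight rain) ≈ 0.794

Under noisy-OR, P(wet lawn | causes) = 1 − (1−0.061)·∏(1−qᵢ) over the active causes.
P(wet lawn | ¬overnight rain) = 0.061·0.73 + 0.63379·0.27 = 0.044530 + 0.171123 = 0.215653
Restricting to configurations with sprinkler running present: 0.63379·0.27 = 0.171123.
So P(sprinkler running | wet lawn, ¬overnight rain) = 0.171123/0.215653 ≈ 0.794.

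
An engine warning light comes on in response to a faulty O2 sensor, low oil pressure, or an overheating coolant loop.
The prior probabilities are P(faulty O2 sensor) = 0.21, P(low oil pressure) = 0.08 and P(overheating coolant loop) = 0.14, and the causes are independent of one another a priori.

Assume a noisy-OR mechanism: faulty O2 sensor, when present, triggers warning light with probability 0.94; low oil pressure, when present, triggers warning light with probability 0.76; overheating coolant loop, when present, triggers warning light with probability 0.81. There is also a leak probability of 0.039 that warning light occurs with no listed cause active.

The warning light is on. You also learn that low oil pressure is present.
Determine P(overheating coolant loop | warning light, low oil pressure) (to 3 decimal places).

P(overheating coolant loop | warning light, low oil pressure) ≈ 0.162

Under noisy-OR, P(warning light | causes) = 1 − (1−0.039)·∏(1−qᵢ) over the active causes.
P(warning light | low oil pressure) = 0.76936*0.79*0.86 + 0.956178*0.79*0.14 + 0.986162*0.21*0.86 + 0.997371*0.21*0.14 = 0.522703 + 0.105753 + 0.178101 + 0.029323 = 0.835880
Of this, 0.135076 comes from 0.105753 + 0.029323 (the overheating coolant loop=true cases).
P(overheating coolant loop | warning light, low oil pressure) = 0.135076 / 0.835880 ≈ 0.162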